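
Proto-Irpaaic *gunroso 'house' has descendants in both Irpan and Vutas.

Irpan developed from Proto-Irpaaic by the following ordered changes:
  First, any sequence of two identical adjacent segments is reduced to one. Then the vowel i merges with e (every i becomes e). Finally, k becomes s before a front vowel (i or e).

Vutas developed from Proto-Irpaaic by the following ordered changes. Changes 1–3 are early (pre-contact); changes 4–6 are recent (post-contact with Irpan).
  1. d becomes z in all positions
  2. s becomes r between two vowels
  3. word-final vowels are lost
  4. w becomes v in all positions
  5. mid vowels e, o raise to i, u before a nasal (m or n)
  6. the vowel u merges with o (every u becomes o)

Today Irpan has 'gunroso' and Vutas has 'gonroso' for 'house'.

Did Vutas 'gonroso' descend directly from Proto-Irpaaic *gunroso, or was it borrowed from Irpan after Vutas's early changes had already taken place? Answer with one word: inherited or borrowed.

borrowed

If inherited, *gunroso would pass through all of Vutas's changes:
Vutas: *gunroso
  gunroso (rule 1 does not apply)
  gunroso → gunroro   [rhotacism]
  gunroro → gunror   [apocope]
  gunror (rule 4 does not apply)
  gunror (rule 5 does not apply)
  gunror → gonror   [vowel merger]
  giving Vutas gonror.
If borrowed from Irpan 'gunroso' after the early changes, it would undergo only the recent ones:
  rule 4 (unconditioned shift): no change (gunroso)
  rule 5 (pre-nasal raising): no change (gunroso)
  rule 6 (vowel merger): gunroso → gonroso
  ⇒ as a loan: gonroso
Vutas 'gonroso' matches the loan outcome 'gonroso', not the inherited 'gonror' — it skipped the early Vutas changes, so it was borrowed from Irpan.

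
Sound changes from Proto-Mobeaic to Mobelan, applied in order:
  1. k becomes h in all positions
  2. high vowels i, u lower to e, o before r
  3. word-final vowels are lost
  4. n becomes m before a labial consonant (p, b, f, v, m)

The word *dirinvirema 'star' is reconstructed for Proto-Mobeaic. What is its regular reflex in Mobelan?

derimverem

Mobelan: *dirinvirema
  dirinvirema (rule 1 does not apply)
  dirinvirema → derinverema   [pre-rhotic lowering]
  derinverema → derinverem   [apocope]
  derinverem → derimverem   [nasal place assimilation]
  giving Mobelan derimverem.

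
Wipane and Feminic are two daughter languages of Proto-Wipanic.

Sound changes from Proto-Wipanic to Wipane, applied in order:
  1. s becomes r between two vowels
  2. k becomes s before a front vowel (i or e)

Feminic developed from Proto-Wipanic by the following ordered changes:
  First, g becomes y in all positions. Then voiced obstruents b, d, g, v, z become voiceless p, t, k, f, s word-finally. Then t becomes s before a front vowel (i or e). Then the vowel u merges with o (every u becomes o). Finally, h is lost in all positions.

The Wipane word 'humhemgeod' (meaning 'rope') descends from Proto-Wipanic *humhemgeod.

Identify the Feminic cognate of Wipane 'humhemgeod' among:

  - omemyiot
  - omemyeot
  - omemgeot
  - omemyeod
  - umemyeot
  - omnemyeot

Feminic: start from *humhemgeod.
  rule 1 (unconditioned shift): humhemgeod → humhemyeod
  rule 2 (final devoicing): humhemyeod → humhemyeot
  rule 3: no change — humhemyeot
  rule 4 (vowel merger): humhemyeot → homhemyeot
  rule 5 (h-loss): homhemyeot → omemyeot
  ⇒ Feminic omemyeot
The other candidates each miss or misapply at least one Feminic change.

omemyeot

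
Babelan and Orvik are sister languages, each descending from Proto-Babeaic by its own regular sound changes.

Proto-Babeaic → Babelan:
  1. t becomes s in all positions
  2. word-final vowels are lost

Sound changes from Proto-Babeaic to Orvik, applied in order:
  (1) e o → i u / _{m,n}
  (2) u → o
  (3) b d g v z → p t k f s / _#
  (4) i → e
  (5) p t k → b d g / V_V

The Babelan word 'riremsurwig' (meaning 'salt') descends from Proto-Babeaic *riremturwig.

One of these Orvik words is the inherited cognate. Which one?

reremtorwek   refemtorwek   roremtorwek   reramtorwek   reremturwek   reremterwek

Orvik: *riremturwig > ririmturwig > ririmtorwig > ririmtorwik > reremtorwek  (by pre-nasal raising, vowel merger, final devoicing, vowel merger)
The other candidates each miss or misapply at least one Orvik change.

reremtorwek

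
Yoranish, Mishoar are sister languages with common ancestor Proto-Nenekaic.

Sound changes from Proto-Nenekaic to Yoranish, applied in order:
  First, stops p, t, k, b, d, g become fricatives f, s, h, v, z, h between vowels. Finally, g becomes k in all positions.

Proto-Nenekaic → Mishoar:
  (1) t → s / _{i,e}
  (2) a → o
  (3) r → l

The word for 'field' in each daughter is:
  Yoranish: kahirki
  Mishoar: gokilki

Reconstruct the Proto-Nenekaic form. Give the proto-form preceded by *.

*gakirki

Position 5: Yoranish has r, Mishoar has l. Yoranish preserves r here (none of its changes turn any other segment into r), so the proto-segment is *r.
Position 2: Yoranish has a, Mishoar has o. Yoranish preserves a here (none of its changes turn any other segment into a), so the proto-segment is *a.
Verify the candidate proto-form against each daughter:
Yoranish: start from *gakirki.
  rule 1 (intervocalic lenition): gakirki → gahirki
  rule 2 (unconditioned shift): gahirki → kahirki
  ⇒ Yoranish kahirki
Mishoar: start from *gakirki.
  rule 1: no change — gakirki
  rule 2 (vowel merger): gakirki → gokirki
  rule 3 (unconditioned shift): gokirki → gokilki
  ⇒ Mishoar gokilki
Only *gakirki yields all of Yoranish kahirki, Mishoar gokilki.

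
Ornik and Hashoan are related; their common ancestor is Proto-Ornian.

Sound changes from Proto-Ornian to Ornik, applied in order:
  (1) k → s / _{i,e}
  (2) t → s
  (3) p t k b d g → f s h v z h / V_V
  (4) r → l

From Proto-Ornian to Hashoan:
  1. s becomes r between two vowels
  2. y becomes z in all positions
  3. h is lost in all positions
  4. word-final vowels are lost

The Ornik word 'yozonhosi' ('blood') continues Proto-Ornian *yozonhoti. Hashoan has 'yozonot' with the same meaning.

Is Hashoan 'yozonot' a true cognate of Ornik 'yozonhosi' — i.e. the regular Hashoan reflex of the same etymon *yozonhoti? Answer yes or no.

no

Derive the expected Hashoan reflex of *yozonhoti:
Hashoan: *yozonhoti > zozonhoti > zozonoti > zozonot  (by unconditioned shift, h-loss, apocope)
The regular Hashoan reflex would be 'zozonot', but the attested form is 'yozonot'. The correspondence is irregular, so they are not cognates (the Hashoan form has a different source).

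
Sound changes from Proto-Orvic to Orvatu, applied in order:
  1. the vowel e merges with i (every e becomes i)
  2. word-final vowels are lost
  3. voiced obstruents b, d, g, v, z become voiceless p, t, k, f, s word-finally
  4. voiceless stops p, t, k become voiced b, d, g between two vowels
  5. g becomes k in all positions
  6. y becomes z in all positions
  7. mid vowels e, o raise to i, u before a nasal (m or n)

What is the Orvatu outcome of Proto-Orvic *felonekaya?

Orvatu: start from *felonekaya.
  rule 1 (vowel merger): felonekaya → filonikaya
  rule 2 (apocope): filonikaya → filonikay
  rule 3: no change — filonikay
  rule 4 (intervocalic voicing): filonikay → filonigay
  rule 5 (unconditioned shift): filonigay → filonikay
  rule 6 (unconditioned shift): filonikay → filonikaz
  rule 7 (pre-nasal raising): filonikaz → filunikaz
  ⇒ Orvatu filunikaz

filunikaz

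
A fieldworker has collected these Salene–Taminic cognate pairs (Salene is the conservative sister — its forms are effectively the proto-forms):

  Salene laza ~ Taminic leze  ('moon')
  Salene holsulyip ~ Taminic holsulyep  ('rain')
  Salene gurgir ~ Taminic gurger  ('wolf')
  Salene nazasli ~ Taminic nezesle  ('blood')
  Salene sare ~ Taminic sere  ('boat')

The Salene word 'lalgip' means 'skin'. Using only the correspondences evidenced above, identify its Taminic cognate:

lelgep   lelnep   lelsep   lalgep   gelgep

laza ~ leze, nazasli ~ nezesle — Salene a corresponds to Taminic e after a consonant, before a consonant other than r, m, n, p, b, f, v.
holsulyip ~ holsulyep — Salene i corresponds to Taminic e after a consonant, before a labial obstruent.
Applying these to Salene 'lalgip':
  lalgip → lelgip   (a→e after a consonant, before a consonant other than r, m, n, p, b, f, v)
  lelgip → lelgep   (i→e after a consonant, before a labial obstruent)
So the Taminic cognate is 'lelgep'.

lelgep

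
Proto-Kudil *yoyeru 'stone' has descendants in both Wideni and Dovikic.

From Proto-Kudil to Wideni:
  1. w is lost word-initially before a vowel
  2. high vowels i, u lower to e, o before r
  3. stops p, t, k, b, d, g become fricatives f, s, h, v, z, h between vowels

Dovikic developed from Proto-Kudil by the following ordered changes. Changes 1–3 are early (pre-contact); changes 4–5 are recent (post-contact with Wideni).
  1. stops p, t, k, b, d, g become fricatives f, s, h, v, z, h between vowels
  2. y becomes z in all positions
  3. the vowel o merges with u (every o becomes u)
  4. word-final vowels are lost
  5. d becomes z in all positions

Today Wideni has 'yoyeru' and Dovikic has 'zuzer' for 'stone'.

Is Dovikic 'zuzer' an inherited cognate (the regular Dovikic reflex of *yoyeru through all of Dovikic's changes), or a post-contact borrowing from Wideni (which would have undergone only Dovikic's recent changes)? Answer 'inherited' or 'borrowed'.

inherited

If inherited, *yoyeru would pass through all of Dovikic's changes:
Dovikic: *yoyeru
  yoyeru (rule 1 does not apply)
  yoyeru → zozeru   [unconditioned shift]
  zozeru → zuzeru   [vowel merger]
  zuzeru → zuzer   [apocope]
  zuzer (rule 5 does not apply)
  giving Dovikic zuzer.
If borrowed from Wideni 'yoyeru' after the early changes, it would undergo only the recent ones:
  rule 4 (apocope): yoyeru → yoyer
  rule 5 (unconditioned shift): no change (yoyer)
  ⇒ as a loan: yoyer
Dovikic 'zuzer' matches the inherited outcome exactly, so it is an inherited cognate, not a loan.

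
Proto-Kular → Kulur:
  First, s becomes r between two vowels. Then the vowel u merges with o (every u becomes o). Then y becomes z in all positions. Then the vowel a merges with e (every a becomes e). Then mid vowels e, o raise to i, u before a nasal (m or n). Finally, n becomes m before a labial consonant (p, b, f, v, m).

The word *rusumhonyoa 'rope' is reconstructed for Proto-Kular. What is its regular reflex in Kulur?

rorumhunzoe

Kulur: *rusumhonyoa > rurumhonyoa > roromhonyoa > roromhonzoa > roromhonzoe > rorumhunzoe  (by rhotacism, vowel merger, unconditioned shift, vowel merger, pre-nasal raising)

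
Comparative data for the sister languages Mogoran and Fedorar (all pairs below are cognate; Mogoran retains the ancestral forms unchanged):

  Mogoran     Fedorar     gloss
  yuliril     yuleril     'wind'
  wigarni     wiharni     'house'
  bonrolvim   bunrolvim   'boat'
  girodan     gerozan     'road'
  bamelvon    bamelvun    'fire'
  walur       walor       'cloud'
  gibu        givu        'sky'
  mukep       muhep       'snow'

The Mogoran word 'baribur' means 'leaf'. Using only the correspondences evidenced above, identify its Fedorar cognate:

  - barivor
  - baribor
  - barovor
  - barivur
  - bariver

barivor

gibu ~ givu — Mogoran b corresponds to Fedorar v between vowels (before a back vowel).
walur ~ walor — Mogoran u corresponds to Fedorar o after a consonant, before r.
Applying these to Mogoran 'baribur':
  baribur → barivur   (b→v between vowels (before a back vowel))
  barivur → barivor   (u→o after a consonant, before r)
So the Fedorar cognate is 'barivor'.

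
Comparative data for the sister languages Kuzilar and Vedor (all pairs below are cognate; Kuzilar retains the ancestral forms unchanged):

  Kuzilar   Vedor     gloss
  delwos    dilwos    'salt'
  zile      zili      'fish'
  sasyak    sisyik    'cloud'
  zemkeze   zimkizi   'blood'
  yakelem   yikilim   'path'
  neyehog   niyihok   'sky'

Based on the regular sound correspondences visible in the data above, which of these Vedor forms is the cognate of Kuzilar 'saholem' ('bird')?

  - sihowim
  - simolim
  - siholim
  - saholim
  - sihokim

siholim

sasyak ~ sisyik, yakelem ~ yikilim — Kuzilar a corresponds to Vedor i after a consonant, before a consonant other than r, m, n, p, b, f, v.
zemkeze ~ zimkizi, yakelem ~ yikilim — Kuzilar e corresponds to Vedor i after a consonant, before a nasal.
Applying these to Kuzilar 'saholem':
  saholem → siholem   (a→i after a consonant, before a consonant other than r, m, n, p, b, f, v)
  siholem → siholim   (e→i after a consonant, before a nasal)
So the Vedor cognate is 'siholim'.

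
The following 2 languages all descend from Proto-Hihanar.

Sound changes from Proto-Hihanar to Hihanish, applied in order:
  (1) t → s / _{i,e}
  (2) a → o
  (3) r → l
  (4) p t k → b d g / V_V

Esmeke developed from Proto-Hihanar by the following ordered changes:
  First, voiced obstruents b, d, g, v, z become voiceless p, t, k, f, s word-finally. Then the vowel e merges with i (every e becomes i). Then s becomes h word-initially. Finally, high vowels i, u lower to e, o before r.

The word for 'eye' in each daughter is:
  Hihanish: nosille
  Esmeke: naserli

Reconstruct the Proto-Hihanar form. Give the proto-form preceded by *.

Position 2: Hihanish has o, Esmeke has a. Esmeke preserves a here (none of its changes turn any other segment into a), so the proto-segment is *a.
Position 7: Hihanish has e, Esmeke has i. Hihanish preserves e here (none of its changes turn any other segment into e), so the proto-segment is *e.
Verify the candidate proto-form against each daughter:
Hihanish: *nasirle > nosirle > nosille  (by vowel merger, unconditioned shift)
Esmeke: start from *nasirle.
  rule 1: no change — nasirle
  rule 2 (vowel merger): nasirle → nasirli
  rule 3: no change — nasirli
  rule 4 (pre-rhotic lowering): nasirli → naserli
  ⇒ Esmeke naserli
*nasirle is the unique common source.

*nasirle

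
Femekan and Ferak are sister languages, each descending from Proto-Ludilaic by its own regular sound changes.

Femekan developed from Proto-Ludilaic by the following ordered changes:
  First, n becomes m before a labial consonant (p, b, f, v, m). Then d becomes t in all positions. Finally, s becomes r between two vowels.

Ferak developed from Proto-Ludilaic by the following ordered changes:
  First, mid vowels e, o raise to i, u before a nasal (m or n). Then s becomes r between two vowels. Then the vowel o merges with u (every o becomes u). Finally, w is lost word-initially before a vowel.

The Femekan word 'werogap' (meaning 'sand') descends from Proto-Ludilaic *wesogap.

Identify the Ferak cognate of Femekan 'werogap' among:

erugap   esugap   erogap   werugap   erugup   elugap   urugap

erugap

Ferak: start from *wesogap.
  rule 1: no change — wesogap
  rule 2 (rhotacism): wesogap → werogap
  rule 3 (vowel merger): werogap → werugap
  rule 4 (glide loss): werugap → erugap
  ⇒ Ferak erugap
The other candidates each miss or misapply at least one Ferak change.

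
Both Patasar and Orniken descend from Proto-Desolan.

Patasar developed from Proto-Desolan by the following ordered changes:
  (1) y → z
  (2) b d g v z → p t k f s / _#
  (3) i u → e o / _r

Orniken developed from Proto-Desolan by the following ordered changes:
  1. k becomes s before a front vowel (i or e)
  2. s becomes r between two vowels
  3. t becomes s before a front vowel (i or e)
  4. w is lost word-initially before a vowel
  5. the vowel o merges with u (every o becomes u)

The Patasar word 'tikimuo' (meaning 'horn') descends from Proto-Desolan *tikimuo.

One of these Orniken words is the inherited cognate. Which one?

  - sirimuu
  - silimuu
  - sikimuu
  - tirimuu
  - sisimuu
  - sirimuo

Orniken: *tikimuo
  tikimuo → tisimuo   [palatalisation]
  tisimuo → tirimuo   [rhotacism]
  tirimuo → sirimuo   [palatalisation]
  sirimuo (rule 4 does not apply)
  sirimuo → sirimuu   [vowel merger]
  giving Orniken sirimuu.
The other candidates each miss or misapply at least one Orniken change.

sirimuu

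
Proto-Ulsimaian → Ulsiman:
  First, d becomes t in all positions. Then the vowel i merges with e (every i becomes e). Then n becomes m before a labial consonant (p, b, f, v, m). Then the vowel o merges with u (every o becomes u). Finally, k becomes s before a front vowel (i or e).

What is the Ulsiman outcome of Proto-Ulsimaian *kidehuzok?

Ulsiman: *kidehuzok
  kidehuzok → kitehuzok   [unconditioned shift]
  kitehuzok → ketehuzok   [vowel merger]
  ketehuzok (rule 3 does not apply)
  ketehuzok → ketehuzuk   [vowel merger]
  ketehuzuk → setehuzuk   [palatalisation]
  giving Ulsiman setehuzuk.

setehuzuk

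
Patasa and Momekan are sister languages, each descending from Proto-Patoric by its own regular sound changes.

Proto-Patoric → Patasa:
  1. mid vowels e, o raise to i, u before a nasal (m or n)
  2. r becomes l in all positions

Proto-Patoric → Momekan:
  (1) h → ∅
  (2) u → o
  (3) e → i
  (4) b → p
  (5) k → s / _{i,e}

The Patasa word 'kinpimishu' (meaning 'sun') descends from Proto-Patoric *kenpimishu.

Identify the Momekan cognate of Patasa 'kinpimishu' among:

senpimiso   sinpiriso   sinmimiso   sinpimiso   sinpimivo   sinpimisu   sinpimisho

Momekan: *kenpimishu > kenpimisu > kenpimiso > kinpimiso > sinpimiso  (by h-loss, vowel merger, vowel merger, palatalisation)
Only 'sinpimiso' matches the regular Momekan development of *kenpimishu.

sinpimiso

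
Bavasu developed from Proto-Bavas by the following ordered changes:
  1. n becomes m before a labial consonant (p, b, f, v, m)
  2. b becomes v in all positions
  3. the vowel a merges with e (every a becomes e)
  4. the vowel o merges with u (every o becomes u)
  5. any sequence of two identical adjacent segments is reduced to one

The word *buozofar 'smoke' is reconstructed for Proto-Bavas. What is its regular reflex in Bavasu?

Bavasu: *buozofar > vuozofar > vuozofer > vuuzufer > vuzufer  (by unconditioned shift, vowel merger, vowel merger, degemination)

vuzufer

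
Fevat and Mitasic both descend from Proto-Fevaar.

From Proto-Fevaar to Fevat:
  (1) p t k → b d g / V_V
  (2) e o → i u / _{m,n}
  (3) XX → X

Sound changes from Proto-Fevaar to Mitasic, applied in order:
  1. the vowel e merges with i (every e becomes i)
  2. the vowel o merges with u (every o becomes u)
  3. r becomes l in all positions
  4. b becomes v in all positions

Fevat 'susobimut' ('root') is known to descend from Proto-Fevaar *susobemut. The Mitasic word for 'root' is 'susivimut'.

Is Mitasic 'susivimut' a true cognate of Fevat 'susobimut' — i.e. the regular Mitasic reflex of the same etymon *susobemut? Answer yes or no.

no

Derive the expected Mitasic reflex of *susobemut:
Mitasic: *susobemut > susobimut > susubimut > susuvimut  (by vowel merger, vowel merger, unconditioned shift)
The regular Mitasic reflex would be 'susuvimut', but the attested form is 'susivimut'. The correspondence is irregular, so they are not cognates (the Mitasic form has a different source).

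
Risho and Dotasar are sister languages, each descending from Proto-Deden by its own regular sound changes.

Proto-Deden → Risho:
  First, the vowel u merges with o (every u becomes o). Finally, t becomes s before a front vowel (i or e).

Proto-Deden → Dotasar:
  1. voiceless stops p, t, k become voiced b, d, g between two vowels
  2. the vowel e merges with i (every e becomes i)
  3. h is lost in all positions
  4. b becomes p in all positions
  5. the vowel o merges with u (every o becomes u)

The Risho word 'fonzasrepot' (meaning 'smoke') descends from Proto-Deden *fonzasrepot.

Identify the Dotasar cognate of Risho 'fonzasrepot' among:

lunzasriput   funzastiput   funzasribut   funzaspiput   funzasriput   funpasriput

Dotasar: *fonzasrepot > fonzasrebot > fonzasribot > fonzasripot > funzasriput  (by intervocalic voicing, vowel merger, unconditioned shift, vowel merger)
Among the options, 'funzasriput' alone shows every Dotasar change applied in order.

funzasriput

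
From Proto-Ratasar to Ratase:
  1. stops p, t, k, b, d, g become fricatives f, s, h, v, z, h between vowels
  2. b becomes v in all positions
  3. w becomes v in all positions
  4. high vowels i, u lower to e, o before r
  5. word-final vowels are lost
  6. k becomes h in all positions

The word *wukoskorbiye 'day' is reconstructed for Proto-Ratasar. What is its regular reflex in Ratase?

Ratase: *wukoskorbiye
  wukoskorbiye → wuhoskorbiye   [intervocalic lenition]
  wuhoskorbiye → wuhoskorviye   [unconditioned shift]
  wuhoskorviye → vuhoskorviye   [unconditioned shift]
  vuhoskorviye (rule 4 does not apply)
  vuhoskorviye → vuhoskorviy   [apocope]
  vuhoskorviy → vuhoshorviy   [unconditioned shift]
  giving Ratase vuhoshorviy.

vuhoshorviy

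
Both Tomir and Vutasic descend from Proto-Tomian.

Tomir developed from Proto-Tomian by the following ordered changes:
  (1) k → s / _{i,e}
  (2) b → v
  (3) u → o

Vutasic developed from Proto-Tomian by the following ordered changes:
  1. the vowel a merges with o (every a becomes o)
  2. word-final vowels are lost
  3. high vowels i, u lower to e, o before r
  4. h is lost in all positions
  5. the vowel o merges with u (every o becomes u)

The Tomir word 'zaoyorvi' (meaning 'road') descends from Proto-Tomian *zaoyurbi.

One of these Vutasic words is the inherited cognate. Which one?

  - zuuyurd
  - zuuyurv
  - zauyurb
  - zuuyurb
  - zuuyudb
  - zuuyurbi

zuuyurb

Vutasic: *zaoyurbi
  zaoyurbi → zooyurbi   [vowel merger]
  zooyurbi → zooyurb   [apocope]
  zooyurb → zooyorb   [pre-rhotic lowering]
  zooyorb (rule 4 does not apply)
  zooyorb → zuuyurb   [vowel merger]
  giving Vutasic zuuyurb.
Among the options, 'zuuyurb' alone shows every Vutasic change applied in order.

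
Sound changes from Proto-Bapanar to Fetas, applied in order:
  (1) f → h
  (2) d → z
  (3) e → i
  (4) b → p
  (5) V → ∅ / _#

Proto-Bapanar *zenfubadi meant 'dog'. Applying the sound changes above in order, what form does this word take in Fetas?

Fetas: *zenfubadi
  zenfubadi → zenhubadi   [unconditioned shift]
  zenhubadi → zenhubazi   [unconditioned shift]
  zenhubazi → zinhubazi   [vowel merger]
  zinhubazi → zinhupazi   [unconditioned shift]
  zinhupazi → zinhupaz   [apocope]
  giving Fetas zinhupaz.

zinhupaz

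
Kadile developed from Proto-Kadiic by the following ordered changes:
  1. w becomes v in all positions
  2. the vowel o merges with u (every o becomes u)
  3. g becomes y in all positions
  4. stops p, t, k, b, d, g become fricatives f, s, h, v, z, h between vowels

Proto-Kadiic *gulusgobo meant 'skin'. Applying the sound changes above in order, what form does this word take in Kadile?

yulusyuvu

Kadile: start from *gulusgobo.
  rule 1: no change — gulusgobo
  rule 2 (vowel merger): gulusgobo → gulusgubu
  rule 3 (unconditioned shift): gulusgubu → yulusyubu
  rule 4 (intervocalic lenition): yulusyubu → yulusyuvu
  ⇒ Kadile yulusyuvu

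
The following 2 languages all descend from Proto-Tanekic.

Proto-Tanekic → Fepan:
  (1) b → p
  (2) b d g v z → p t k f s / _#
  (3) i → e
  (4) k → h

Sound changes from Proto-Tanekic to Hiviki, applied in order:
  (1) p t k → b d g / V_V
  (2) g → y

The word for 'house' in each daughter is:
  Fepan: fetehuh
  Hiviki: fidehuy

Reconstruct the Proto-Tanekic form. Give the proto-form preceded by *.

*fitehug

Position 2: Fepan has e, Hiviki has i. Hiviki preserves i here (none of its changes turn any other segment into i), so the proto-segment is *i.
Position 7: Fepan has h, Hiviki has y. Taking the neighbouring segments as reconstructed: Fepan h could go back to *k or *g or *h; Hiviki y could go back to *g or *y — the one source consistent with every daughter is *g.
Verify the candidate proto-form against each daughter:
Fepan: *fitehug > fitehuk > fetehuk > fetehuh  (by final devoicing, vowel merger, unconditioned shift)
Hiviki: start from *fitehug.
  rule 1 (intervocalic voicing): fitehug → fidehug
  rule 2 (unconditioned shift): fidehug → fidehuy
  ⇒ Hiviki fidehuy
Only *fitehug yields all of Fepan fetehuh, Hiviki fidehuy.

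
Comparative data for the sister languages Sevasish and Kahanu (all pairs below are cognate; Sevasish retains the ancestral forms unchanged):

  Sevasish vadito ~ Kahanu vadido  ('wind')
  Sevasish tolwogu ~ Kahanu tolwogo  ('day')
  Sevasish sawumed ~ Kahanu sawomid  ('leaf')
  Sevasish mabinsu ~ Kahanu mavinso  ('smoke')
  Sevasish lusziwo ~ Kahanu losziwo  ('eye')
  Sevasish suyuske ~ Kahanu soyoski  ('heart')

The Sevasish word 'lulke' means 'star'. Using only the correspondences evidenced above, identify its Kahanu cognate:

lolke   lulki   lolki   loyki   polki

lolki

lusziwo ~ losziwo, suyuske ~ soyoski — Sevasish u corresponds to Kahanu o after a consonant, before a consonant other than r, m, n, p, b, f, v.
suyuske ~ soyoski — Sevasish e corresponds to Kahanu i word-finally.
Applying these to Sevasish 'lulke':
  lulke → lolke   (u→o after a consonant, before a consonant other than r, m, n, p, b, f, v)
  lolke → lolki   (e→i word-finally)
So the Kahanu cognate is 'lolki'.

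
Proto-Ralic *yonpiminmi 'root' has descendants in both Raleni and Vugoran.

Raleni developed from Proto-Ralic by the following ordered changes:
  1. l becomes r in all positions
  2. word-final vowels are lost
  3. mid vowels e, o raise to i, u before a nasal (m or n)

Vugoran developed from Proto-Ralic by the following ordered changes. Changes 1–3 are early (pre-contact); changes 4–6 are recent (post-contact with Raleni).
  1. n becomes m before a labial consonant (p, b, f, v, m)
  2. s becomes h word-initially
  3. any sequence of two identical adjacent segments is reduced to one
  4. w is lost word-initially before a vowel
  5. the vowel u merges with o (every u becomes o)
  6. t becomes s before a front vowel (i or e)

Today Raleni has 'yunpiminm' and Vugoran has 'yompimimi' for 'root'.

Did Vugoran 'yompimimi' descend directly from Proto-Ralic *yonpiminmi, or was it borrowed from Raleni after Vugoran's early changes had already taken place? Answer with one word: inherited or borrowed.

If inherited, *yonpiminmi would pass through all of Vugoran's changes:
Vugoran: start from *yonpiminmi.
  rule 1 (nasal place assimilation): yonpiminmi → yompimimmi
  rule 2: no change — yompimimmi
  rule 3 (degemination): yompimimmi → yompimimi
  rule 4: no change — yompimimi
  rule 5: no change — yompimimi
  rule 6: no change — yompimimi
  ⇒ Vugoran yompimimi
If borrowed from Raleni 'yunpiminm' after the early changes, it would undergo only the recent ones:
  rule 4 (glide loss): no change (yunpiminm)
  rule 5 (vowel merger): yunpiminm → yonpiminm
  rule 6 (palatalisation): no change (yonpiminm)
  ⇒ as a loan: yonpiminm
Vugoran 'yompimimi' matches the inherited outcome exactly, so it is an inherited cognate, not a loan.

inherited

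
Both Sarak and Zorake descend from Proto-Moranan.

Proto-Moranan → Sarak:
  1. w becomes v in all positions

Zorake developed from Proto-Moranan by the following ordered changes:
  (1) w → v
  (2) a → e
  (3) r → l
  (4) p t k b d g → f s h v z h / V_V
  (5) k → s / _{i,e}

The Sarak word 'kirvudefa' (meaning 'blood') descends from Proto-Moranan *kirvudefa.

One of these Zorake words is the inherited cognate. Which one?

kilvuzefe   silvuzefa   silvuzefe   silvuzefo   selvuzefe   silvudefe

silvuzefe

Zorake: start from *kirvudefa.
  rule 1: no change — kirvudefa
  rule 2 (vowel merger): kirvudefa → kirvudefe
  rule 3 (unconditioned shift): kirvudefe → kilvudefe
  rule 4 (intervocalic lenition): kilvudefe → kilvuzefe
  rule 5 (palatalisation): kilvuzefe → silvuzefe
  ⇒ Zorake silvuzefe
The other candidates each miss or misapply at least one Zorake change.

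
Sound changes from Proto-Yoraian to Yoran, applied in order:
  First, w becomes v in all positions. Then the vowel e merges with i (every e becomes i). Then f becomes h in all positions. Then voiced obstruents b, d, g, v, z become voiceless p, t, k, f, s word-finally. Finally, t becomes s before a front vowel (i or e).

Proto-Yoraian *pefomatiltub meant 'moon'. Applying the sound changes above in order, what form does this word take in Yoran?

pihomasiltup

Yoran: start from *pefomatiltub.
  rule 1: no change — pefomatiltub
  rule 2 (vowel merger): pefomatiltub → pifomatiltub
  rule 3 (unconditioned shift): pifomatiltub → pihomatiltub
  rule 4 (final devoicing): pihomatiltub → pihomatiltup
  rule 5 (palatalisation): pihomatiltup → pihomasiltup
  ⇒ Yoran pihomasiltup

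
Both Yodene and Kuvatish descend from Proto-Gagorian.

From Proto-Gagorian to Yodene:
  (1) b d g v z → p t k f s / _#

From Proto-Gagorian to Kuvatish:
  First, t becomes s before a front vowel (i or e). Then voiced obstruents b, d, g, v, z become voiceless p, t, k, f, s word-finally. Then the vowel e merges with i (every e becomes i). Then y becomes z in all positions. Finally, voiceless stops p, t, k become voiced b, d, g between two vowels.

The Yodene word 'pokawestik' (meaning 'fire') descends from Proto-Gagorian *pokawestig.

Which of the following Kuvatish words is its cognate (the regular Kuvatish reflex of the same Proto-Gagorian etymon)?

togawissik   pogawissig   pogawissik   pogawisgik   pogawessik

pogawissik

Kuvatish: *pokawestig
  pokawestig → pokawessig   [palatalisation]
  pokawessig → pokawessik   [final devoicing]
  pokawessik → pokawissik   [vowel merger]
  pokawissik (rule 4 does not apply)
  pokawissik → pogawissik   [intervocalic voicing]
  giving Kuvatish pogawissik.
The other candidates each miss or misapply at least one Kuvatish change.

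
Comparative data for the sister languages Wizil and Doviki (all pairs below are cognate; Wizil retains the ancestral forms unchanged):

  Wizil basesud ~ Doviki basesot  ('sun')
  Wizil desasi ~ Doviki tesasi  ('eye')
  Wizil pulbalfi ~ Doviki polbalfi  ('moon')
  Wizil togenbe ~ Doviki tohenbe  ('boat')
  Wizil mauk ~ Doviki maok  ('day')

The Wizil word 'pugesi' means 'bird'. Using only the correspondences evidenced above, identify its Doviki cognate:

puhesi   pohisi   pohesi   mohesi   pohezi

pohesi

basesud ~ basesot, pulbalfi ~ polbalfi — Wizil u corresponds to Doviki o after a consonant, before a consonant other than r, m, n, p, b, f, v.
togenbe ~ tohenbe — Wizil g corresponds to Doviki h between vowels (before a front vowel).
Applying these to Wizil 'pugesi':
  pugesi → pogesi   (u→o after a consonant, before a consonant other than r, m, n, p, b, f, v)
  pogesi → pohesi   (g→h between vowels (before a front vowel))
So the Doviki cognate is 'pohesi'.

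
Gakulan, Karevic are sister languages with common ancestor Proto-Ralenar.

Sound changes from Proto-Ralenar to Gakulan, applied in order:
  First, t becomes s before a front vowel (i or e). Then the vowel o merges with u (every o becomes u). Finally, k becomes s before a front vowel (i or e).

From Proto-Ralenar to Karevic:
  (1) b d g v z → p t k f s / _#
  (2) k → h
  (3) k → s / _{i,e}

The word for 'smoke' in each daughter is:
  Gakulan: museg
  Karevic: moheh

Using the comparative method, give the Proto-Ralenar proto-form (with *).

Position 2: Gakulan has u, Karevic has o. Karevic preserves o here (none of its changes turn any other segment into o), so the proto-segment is *o.
Position 3: Gakulan has s, Karevic has h. Taking the neighbouring segments as reconstructed: Gakulan s could go back to *t or *k or *s; Karevic h could go back to *k or *h — the one source consistent with every daughter is *k.
Verify the candidate proto-form against each daughter:
Gakulan: *mokeg
  mokeg (rule 1 does not apply)
  mokeg → mukeg   [vowel merger]
  mukeg → museg   [palatalisation]
  giving Gakulan museg.
Karevic: *mokeg
  mokeg → mokek   [final devoicing]
  mokek → moheh   [unconditioned shift]
  moheh (rule 3 does not apply)
  giving Karevic moheh.
*mokeg is the unique common source.

*mokeg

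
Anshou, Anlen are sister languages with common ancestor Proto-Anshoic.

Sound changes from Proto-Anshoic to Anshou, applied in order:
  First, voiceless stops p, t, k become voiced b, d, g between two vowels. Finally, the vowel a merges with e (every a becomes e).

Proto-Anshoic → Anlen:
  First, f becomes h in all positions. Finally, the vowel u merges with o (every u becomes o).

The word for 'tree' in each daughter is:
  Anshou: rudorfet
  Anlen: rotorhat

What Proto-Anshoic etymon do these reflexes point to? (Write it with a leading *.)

*rutorfat

Position 7: Anshou has e, Anlen has a. Anlen preserves a here (none of its changes turn any other segment into a), so the proto-segment is *a.
Position 2: Anshou has u, Anlen has o. Anshou preserves u here (none of its changes turn any other segment into u), so the proto-segment is *u.
Verify the candidate proto-form against each daughter:
Anshou: *rutorfat > rudorfat > rudorfet  (by intervocalic voicing, vowel merger)
Anlen: start from *rutorfat.
  rule 1 (unconditioned shift): rutorfat → rutorhat
  rule 2 (vowel merger): rutorhat → rotorhat
  ⇒ Anlen rotorhat
*rutorfat is the unique common source.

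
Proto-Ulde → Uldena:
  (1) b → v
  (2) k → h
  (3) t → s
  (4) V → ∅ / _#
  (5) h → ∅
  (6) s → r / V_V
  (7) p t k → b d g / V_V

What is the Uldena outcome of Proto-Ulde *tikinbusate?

siinvuras

Uldena: *tikinbusate
  tikinbusate → tikinvusate   [unconditioned shift]
  tikinvusate → tihinvusate   [unconditioned shift]
  tihinvusate → sihinvusase   [unconditioned shift]
  sihinvusase → sihinvusas   [apocope]
  sihinvusas → siinvusas   [h-loss]
  siinvusas → siinvuras   [rhotacism]
  siinvuras (rule 7 does not apply)
  giving Uldena siinvuras.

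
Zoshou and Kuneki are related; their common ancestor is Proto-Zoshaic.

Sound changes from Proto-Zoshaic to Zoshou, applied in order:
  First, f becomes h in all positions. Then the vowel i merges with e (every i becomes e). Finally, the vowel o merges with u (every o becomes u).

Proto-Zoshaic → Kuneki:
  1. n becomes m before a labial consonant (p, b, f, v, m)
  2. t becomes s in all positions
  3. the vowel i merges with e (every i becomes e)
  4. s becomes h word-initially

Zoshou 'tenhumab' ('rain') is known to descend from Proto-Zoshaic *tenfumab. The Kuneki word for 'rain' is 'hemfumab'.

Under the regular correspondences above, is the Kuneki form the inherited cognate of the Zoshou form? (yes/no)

yes

Derive the expected Kuneki reflex of *tenfumab:
Kuneki: *tenfumab
  tenfumab → temfumab   [nasal place assimilation]
  temfumab → semfumab   [unconditioned shift]
  semfumab (rule 3 does not apply)
  semfumab → hemfumab   [debuccalisation]
  giving Kuneki hemfumab.
Kuneki 'hemfumab' matches the regular reflex exactly, so the pair is cognate.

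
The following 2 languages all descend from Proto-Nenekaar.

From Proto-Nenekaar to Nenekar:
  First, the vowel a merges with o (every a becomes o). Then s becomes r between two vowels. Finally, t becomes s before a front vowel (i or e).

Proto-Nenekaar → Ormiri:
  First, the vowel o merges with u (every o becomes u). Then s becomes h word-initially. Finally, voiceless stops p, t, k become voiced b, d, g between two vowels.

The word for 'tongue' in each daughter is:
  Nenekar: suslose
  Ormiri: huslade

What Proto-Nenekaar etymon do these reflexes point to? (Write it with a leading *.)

*suslate

Position 1: Nenekar has s, Ormiri has h. Taking the neighbouring segments as reconstructed: Nenekar s can only go back to *s; Ormiri h could go back to *s or *h — the one source consistent with every daughter is *s.
Position 5: Nenekar has o, Ormiri has a. Ormiri preserves a here (none of its changes turn any other segment into a), so the proto-segment is *a.
Position 6: Nenekar has s, Ormiri has d. Taking the neighbouring segments as reconstructed: Nenekar s can only go back to *t; Ormiri d could go back to *t or *d — the one source consistent with every daughter is *t.
Verify the candidate proto-form against each daughter:
Nenekar: start from *suslate.
  rule 1 (vowel merger): suslate → suslote
  rule 2: no change — suslote
  rule 3 (palatalisation): suslote → suslose
  ⇒ Nenekar suslose
Ormiri: *suslate
  suslate (rule 1 does not apply)
  suslate → huslate   [debuccalisation]
  huslate → huslade   [intervocalic voicing]
  giving Ormiri huslade.
Only *suslate yields all of Nenekar suslose, Ormiri huslade.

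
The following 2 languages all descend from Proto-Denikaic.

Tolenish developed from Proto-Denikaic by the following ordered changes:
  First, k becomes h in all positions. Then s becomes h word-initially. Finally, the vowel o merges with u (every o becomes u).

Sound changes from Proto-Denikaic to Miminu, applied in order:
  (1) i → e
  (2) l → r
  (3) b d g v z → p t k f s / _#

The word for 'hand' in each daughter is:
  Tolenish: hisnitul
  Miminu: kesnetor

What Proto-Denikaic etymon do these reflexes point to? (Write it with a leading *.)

*kisnitol

Position 7: Tolenish has u, Miminu has o. Miminu preserves o here (none of its changes turn any other segment into o), so the proto-segment is *o.
Position 2: Tolenish has i, Miminu has e. Tolenish preserves i here (none of its changes turn any other segment into i), so the proto-segment is *i.
This points to *kisnitol. Verify forward in each daughter:
Tolenish: *kisnitol
  kisnitol → hisnitol   [unconditioned shift]
  hisnitol (rule 2 does not apply)
  hisnitol → hisnitul   [vowel merger]
  giving Tolenish hisnitul.
Miminu: *kisnitol
  kisnitol → kesnetol   [vowel merger]
  kesnetol → kesnetor   [unconditioned shift]
  kesnetor (rule 3 does not apply)
  giving Miminu kesnetor.
No other proto-form is consistent with every reflex, so the reconstruction is *kisnitol.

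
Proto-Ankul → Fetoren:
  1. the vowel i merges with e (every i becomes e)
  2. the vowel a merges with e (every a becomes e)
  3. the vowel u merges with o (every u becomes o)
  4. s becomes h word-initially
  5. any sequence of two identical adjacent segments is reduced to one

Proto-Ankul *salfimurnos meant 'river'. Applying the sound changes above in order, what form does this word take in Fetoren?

Fetoren: *salfimurnos
  salfimurnos → salfemurnos   [vowel merger]
  salfemurnos → selfemurnos   [vowel merger]
  selfemurnos → selfemornos   [vowel merger]
  selfemornos → helfemornos   [debuccalisation]
  helfemornos (rule 5 does not apply)
  giving Fetoren helfemornos.

helfemornos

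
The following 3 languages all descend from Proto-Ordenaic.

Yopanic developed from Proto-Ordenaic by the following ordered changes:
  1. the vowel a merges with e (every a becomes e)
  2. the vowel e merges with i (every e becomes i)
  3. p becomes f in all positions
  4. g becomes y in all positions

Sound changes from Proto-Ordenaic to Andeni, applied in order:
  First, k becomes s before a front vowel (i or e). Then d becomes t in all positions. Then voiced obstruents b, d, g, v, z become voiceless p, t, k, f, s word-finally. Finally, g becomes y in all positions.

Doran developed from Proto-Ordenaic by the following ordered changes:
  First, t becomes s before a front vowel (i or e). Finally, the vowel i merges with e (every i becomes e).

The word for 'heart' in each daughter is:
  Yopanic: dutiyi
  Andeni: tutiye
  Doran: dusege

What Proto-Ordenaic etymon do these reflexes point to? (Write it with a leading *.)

Position 1: Yopanic has d, Andeni has t, Doran has d. Yopanic preserves d here (none of its changes turn any other segment into d), so the proto-segment is *d.
Position 6: Yopanic has i, Andeni has e, Doran has e. Andeni preserves e here (none of its changes turn any other segment into e), so the proto-segment is *e.
Verify the candidate proto-form against each daughter:
Yopanic: start from *dutige.
  rule 1: no change — dutige
  rule 2 (vowel merger): dutige → dutigi
  rule 3: no change — dutigi
  rule 4 (unconditioned shift): dutigi → dutiyi
  ⇒ Yopanic dutiyi
Andeni: start from *dutige.
  rule 1: no change — dutige
  rule 2 (unconditioned shift): dutige → tutige
  rule 3: no change — tutige
  rule 4 (unconditioned shift): tutige → tutiye
  ⇒ Andeni tutiye
Doran: *dutige
  dutige → dusige   [palatalisation]
  dusige → dusege   [vowel merger]
  giving Doran dusege.
Only *dutige yields all of Yopanic dutiyi, Andeni tutiye, Doran dusege.

*dutige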